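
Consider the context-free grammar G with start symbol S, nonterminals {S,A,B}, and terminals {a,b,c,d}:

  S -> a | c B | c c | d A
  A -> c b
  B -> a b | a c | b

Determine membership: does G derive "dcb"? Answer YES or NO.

CNF form of G:
  S -> T0 B | T0 T0 | T3 A | a
  A -> T0 T1
  B -> T2 T0 | T2 T1 | b
  T0 -> c
  T1 -> b
  T2 -> a
  T3 -> d

Fill CYK table bottom-up:
  T[0,0] 'd' = {T3}  orig:{}
  T[1,1] 'c' = {T0}  orig:{}
  T[2,2] 'b' = {B,T1}  orig:{B}
  T[0,1] 'dc' = ∅
  T[1,2] 'cb' = {A,S}
  T[0,2] 'dcb' = {S}

S ∈ T[0,2] ⇒ YES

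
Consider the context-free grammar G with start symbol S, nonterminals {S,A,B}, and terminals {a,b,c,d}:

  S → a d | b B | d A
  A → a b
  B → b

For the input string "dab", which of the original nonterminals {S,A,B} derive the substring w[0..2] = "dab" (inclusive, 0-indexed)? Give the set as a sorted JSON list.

Convert to CNF:
  S -> T0 T2 | T1 B | T2 A
  A -> T0 T1
  B -> b
  T0 -> a
  T1 -> b
  T2 -> d

Fill CYK table bottom-up — only the sub-triangle for w[0..2]:
  cell(0,0) d: {T2}  orig:{}
  cell(1,1) a: {T0}  orig:{}
  cell(2,2) b: {B,T1}  orig:{B}
  cell(0,1) da: ∅
  cell(1,2) ab: {A}
  cell(0,2) dab: {S}

Original NTs in T[0,2] deriving "dab": ["S"]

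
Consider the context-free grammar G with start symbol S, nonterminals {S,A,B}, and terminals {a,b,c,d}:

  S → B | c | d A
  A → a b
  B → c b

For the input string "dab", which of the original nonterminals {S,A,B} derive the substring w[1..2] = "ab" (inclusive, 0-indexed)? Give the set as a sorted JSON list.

CNF form of G:
  S -> T2 T1 | T3 A | c
  A -> T0 T1
  B -> T2 T1
  T0 -> a
  T1 -> b
  T2 -> c
  T3 -> d

CYK table (by increasing span), restricted to cells inside w[1..2]:
  T[1,1] 'a' = {T0}  orig:{}
  T[2,2] 'b' = {T1}  orig:{}
  T[1,2] 'ab' = {A}

Original NTs in T[1,2] deriving "ab": ["A"]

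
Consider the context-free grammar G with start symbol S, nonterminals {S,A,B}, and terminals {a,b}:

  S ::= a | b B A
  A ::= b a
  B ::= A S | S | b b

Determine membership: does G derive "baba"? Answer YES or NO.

Convert to CNF:
  S -> T0 X3 | a
  A -> T0 T1
  B -> A S | T0 T0 | T0 X2 | a
  T0 -> b
  T1 -> a
  X2 -> B A
  X3 -> B A

Fill CYK table bottom-up:
  [0..0]={T0}  "b"  orig:{}
  [1..1]={B,S,T1}  "a"  orig:{B,S}
  [2..2]={T0}  "b"  orig:{}
  [3..3]={B,S,T1}  "a"  orig:{B,S}
  [0..1]={A}  "ba"
  [1..2]=∅  "ab"
  [2..3]={A}  "ba"
  [0..2]=∅  "bab"
  [1..3]={X2,X3}  "aba"  orig:{}
  [0..3]={B,S}  "baba"

S ∈ T[0,3] ⇒ YES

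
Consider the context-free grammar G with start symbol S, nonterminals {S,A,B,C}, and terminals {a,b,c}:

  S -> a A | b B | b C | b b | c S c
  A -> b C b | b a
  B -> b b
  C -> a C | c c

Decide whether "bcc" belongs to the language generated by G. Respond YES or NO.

CNF form of G:
  S -> T0 B | T0 C | T0 T0 | T1 A | T2 X4
  A -> T0 T1 | T0 X3
  B -> T0 T0
  C -> T1 C | T2 T2
  T0 -> b
  T1 -> a
  T2 -> c
  X3 -> C T0
  X4 -> S T2

CYK fill:
  T[0,0] 'b' = {T0}  orig:{}
  T[1,1] 'c' = {T2}  orig:{}
  T[2,2] 'c' = {T2}  orig:{}
  T[0,1] 'bc' = ∅
  T[1,2] 'cc' = {C}
  T[0,2] 'bcc' = {S}

S ∈ T[0,2] ⇒ YES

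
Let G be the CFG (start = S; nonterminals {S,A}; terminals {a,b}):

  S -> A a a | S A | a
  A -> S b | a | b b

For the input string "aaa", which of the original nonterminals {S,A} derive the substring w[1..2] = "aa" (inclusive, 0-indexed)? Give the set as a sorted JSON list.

Convert to CNF:
  S -> A X2 | S A | a
  A -> S T0 | T0 T0 | a
  T0 -> b
  T1 -> a
  X2 -> T1 T1

CYK table (by increasing span) (cells [i..j] with 1 ≤ i ≤ j ≤ 2 only):
  cell(1,1) a: {A,S,T1}  orig:{A,S}
  cell(2,2) a: {A,S,T1}  orig:{A,S}
  cell(1,2) aa: {S,X2}  orig:{S}

Original NTs in T[1,2] deriving "aa": ["S"]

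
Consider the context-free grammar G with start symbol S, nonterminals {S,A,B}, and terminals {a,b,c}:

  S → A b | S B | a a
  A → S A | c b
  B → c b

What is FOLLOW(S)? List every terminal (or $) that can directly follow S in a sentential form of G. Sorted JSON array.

FIRST iteration:
pass 1:
  A via A→c b: +{c}
  B via B→c b: +{c}
  S via S→A b: +{c}
  S via S→a a: +{a}
  FIRST[S]={a,c}  FIRST[A]={c}  FIRST[B]={c}
pass 2:
  A via A→S A: +{a}
  FIRST[S]={a,c}  FIRST[A]={a,c}  FIRST[B]={c}
pass 3: done
  FIRST[S]={a,c}  FIRST[A]={a,c}  FIRST[B]={c}

Compute FOLLOW by fixpoint:
initialize: $ ∈ FOLLOW(S)
iter 1:
  A→S A: FOLLOW(S) ⊇ FIRST(A) = {a,c}; new: +{a,c}
  S→A b: FOLLOW(A) ⊇ FIRST(b) = {b}; new: +{b}
  S→S B: FOLLOW(B) ⊇ FOLLOW(S) ⊇ {$,a,c}; new: +{$,a,c}
  FOLLOW(S)={$,a,c}  FOLLOW(A)={b}  FOLLOW(B)={$,a,c}
iter 2: done
  FOLLOW(S)={$,a,c}  FOLLOW(A)={b}  FOLLOW(B)={$,a,c}

FOLLOW(S) = ["$", "a", "c"]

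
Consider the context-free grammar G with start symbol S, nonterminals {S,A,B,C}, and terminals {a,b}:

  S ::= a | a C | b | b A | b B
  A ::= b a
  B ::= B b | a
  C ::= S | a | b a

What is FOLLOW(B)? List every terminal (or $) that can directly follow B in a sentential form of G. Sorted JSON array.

FIRST sets, iterate to fixpoint:
iter 1:
  A via A→b a: +{b}
  B via B→a: +{a}
  C via C→a: +{a}
  C via C→b a: +{b}
  S via S→a: +{a}
  S via S→b: +{b}
  FIRST(S)={a,b}  FIRST(A)={b}  FIRST(B)={a}  FIRST(C)={a,b}
iter 2: (no change)
  FIRST(S)={a,b}  FIRST(A)={b}  FIRST(B)={a}  FIRST(C)={a,b}

Compute FOLLOW by fixpoint:
FOLLOW(S) := {$}
[1]
  B→B b: FOLLOW(B) ⊇ FIRST(b) = {b}; new: +{b}
  S→a C: FOLLOW(C) ⊇ FOLLOW(S) ⊇ {$}; new: +{$}
  S→b A: FOLLOW(A) ⊇ FOLLOW(S) ⊇ {$}; new: +{$}
  S→b B: FOLLOW(B) ⊇ FOLLOW(S) ⊇ {$}; new: +{$}
  FOLLOW(S)={$}  FOLLOW(A)={$}  FOLLOW(B)={$,b}  FOLLOW(C)={$}
[2] — fixpoint
  FOLLOW(S)={$}  FOLLOW(A)={$}  FOLLOW(B)={$,b}  FOLLOW(C)={$}

FOLLOW(B) = ["$", "b"]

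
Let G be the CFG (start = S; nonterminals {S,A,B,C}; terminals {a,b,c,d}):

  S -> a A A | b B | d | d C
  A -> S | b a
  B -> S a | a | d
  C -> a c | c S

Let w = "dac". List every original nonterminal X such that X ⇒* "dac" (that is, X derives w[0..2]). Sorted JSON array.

CNF form of G:
  S -> T0 X5 | T1 B | T2 C | d
  A -> T0 X4 | T1 B | T1 T0 | T2 C | d
  B -> S T0 | a | d
  C -> T0 T3 | T3 S
  T0 -> a
  T1 -> b
  T2 -> d
  T3 -> c
  X4 -> A A
  X5 -> A A

Fill CYK table bottom-up, restricted to cells inside w[0..2]:
  T[0,0] 'd' = {A,B,S,T2}  orig:{A,B,S}
  T[1,1] 'a' = {B,T0}  orig:{B}
  T[2,2] 'c' = {T3}  orig:{}
  T[0,1] 'da' = {B}
  T[1,2] 'ac' = {C}
  T[0,2] 'dac' = {A,S}

Original NTs in T[0,2] deriving "dac": ["A", "S"]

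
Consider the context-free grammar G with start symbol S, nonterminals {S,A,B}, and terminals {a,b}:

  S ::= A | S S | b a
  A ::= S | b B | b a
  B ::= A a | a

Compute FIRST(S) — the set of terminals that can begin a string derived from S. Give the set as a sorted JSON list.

FIRST iteration:
iter 1:
  A via A→b B: +{b}
  B via B→A a: +{b}
  B via B→a: +{a}
  S via S→A: +{b}
  FIRST(S)={b}  FIRST(A)={b}  FIRST(B)={a,b}
iter 2: (stable)
  FIRST(S)={b}  FIRST(A)={b}  FIRST(B)={a,b}

FIRST(S) = ["b"]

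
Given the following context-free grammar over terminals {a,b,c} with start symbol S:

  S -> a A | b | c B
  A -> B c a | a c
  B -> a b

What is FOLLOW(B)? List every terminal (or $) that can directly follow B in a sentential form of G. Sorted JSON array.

FIRST sets, iterate to fixpoint:
iter 1:
  A via A→a c: +{a}
  B via B→a b: +{a}
  S via S→a A: +{a}
  S via S→b: +{b}
  S via S→c B: +{c}
  S: {a,b,c}  A: {a}  B: {a}
iter 2: (stable)
  S: {a,b,c}  A: {a}  B: {a}

FOLLOW iteration:
seed FOLLOW(S) with $
iter 1:
  A→B c a: FOLLOW(B) ⊇ FIRST(c) = {c}; new: +{c}
  S→a A: FOLLOW(A) ⊇ FOLLOW(S) ⊇ {$}; new: +{$}
  S→c B: FOLLOW(B) ⊇ FOLLOW(S) ⊇ {$}; new: +{$}
  S: {$}  A: {$}  B: {$,c}
iter 2: (no change)
  S: {$}  A: {$}  B: {$,c}

FOLLOW(B) = ["$", "c"]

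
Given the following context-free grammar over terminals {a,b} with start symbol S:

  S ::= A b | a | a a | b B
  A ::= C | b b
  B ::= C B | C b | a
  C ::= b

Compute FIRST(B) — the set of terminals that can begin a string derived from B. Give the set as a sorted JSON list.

FIRST sets, iterate to fixpoint:
pass 1:
  A via A→b b: +{b}
  B via B→a: +{a}
  C via C→b: +{b}
  S via S→A b: +{b}
  S via S→a: +{a}
  FIRST[S]={a,b}  FIRST[A]={b}  FIRST[B]={a}  FIRST[C]={b}
pass 2:
  B via B→C B: +{b}
  FIRST[S]={a,b}  FIRST[A]={b}  FIRST[B]={a,b}  FIRST[C]={b}
pass 3: done
  FIRST[S]={a,b}  FIRST[A]={b}  FIRST[B]={a,b}  FIRST[C]={b}

FIRST(B) = ["a", "b"]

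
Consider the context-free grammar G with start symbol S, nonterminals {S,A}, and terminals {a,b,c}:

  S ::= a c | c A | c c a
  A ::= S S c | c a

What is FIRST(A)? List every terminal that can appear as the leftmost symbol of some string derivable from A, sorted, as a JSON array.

FIRST sets, iterate to fixpoint:
pass 1:
  A via A→c a: +{c}
  S via S→a c: +{a}
  S via S→c A: +{c}
  S: {a,c}  A: {c}
pass 2:
  A via A→S S c: +{a}
  S: {a,c}  A: {a,c}
pass 3: (no change)
  S: {a,c}  A: {a,c}

FIRST(A) = ["a", "c"]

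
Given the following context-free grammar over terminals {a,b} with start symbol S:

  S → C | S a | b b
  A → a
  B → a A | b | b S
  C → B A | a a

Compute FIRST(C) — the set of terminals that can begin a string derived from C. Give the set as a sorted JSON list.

FIRST iteration:
iter 1:
  A via A→a: +{a}
  B via B→a A: +{a}
  B via B→b: +{b}
  C via C→B A: +{a,b}
  S via S→C: +{a,b}
  FIRST(S)={a,b}  FIRST(A)={a}  FIRST(B)={a,b}  FIRST(C)={a,b}
iter 2: — fixpoint
  FIRST(S)={a,b}  FIRST(A)={a}  FIRST(B)={a,b}  FIRST(C)={a,b}

FIRST(C) = ["a", "b"]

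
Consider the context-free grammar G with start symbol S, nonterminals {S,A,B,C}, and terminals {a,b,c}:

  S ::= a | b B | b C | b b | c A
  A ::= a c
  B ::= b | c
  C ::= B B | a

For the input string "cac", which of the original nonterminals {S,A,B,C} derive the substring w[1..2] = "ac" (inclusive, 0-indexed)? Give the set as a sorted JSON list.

Convert to CNF:
  S -> T1 A | T2 B | T2 C | T2 T2 | a
  A -> T0 T1
  B -> b | c
  C -> B B | a
  T0 -> a
  T1 -> c
  T2 -> b

CYK table (by increasing span) — only the sub-triangle for w[1..2]:
  cell(1,1) a: {C,S,T0}  orig:{C,S}
  cell(2,2) c: {B,T1}  orig:{B}
  cell(1,2) ac: {A}

Original NTs in T[1,2] deriving "ac": ["A"]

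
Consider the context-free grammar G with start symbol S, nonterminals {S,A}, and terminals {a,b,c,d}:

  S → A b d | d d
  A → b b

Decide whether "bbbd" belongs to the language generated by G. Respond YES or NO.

CNF form of G:
  S -> A X2 | T1 T1
  A -> T0 T0
  T0 -> b
  T1 -> d
  X2 -> T0 T1

Fill CYK table bottom-up:
  T[0,0] 'b' = {T0}  orig:{}
  T[1,1] 'b' = {T0}  orig:{}
  T[2,2] 'b' = {T0}  orig:{}
  T[3,3] 'd' = {T1}  orig:{}
  T[0,1] 'bb' = {A}
  T[1,2] 'bb' = {A}
  T[2,3] 'bd' = {X2}  orig:{}
  T[0,2] 'bbb' = ∅
  T[1,3] 'bbd' = ∅
  T[0,3] 'bbbd' = {S}

S ∈ T[0,3] ⇒ YES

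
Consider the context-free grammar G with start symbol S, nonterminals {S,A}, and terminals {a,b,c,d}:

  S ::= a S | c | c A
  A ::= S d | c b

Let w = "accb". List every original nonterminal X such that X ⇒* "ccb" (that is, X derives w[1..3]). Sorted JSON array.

Convert to CNF:
  S -> T1 A | T3 S | c
  A -> S T0 | T1 T2
  T0 -> d
  T1 -> c
  T2 -> b
  T3 -> a

Fill CYK table bottom-up, restricted to cells inside w[1..3]:
  cell(1,1) c: {S,T1}  orig:{S}
  cell(2,2) c: {S,T1}  orig:{S}
  cell(3,3) b: {T2}  orig:{}
  cell(1,2) cc: ∅
  cell(2,3) cb: {A}
  cell(1,3) ccb: {S}

Original NTs in T[1,3] deriving "ccb": ["S"]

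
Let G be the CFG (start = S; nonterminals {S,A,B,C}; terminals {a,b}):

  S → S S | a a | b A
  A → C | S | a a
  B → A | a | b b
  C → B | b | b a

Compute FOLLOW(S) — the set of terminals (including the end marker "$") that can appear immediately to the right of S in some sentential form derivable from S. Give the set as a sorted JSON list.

FIRST iteration:
round 1:
  A via A→a a: +{a}
  B via B→A: +{a}
  B via B→b b: +{b}
  C via C→B: +{a,b}
  S via S→a a: +{a}
  S via S→b A: +{b}
  FIRST[S]={a,b}  FIRST[A]={a}  FIRST[B]={a,b}  FIRST[C]={a,b}
round 2:
  A via A→C: +{b}
  FIRST[S]={a,b}  FIRST[A]={a,b}  FIRST[B]={a,b}  FIRST[C]={a,b}
round 3: (stable)
  FIRST[S]={a,b}  FIRST[A]={a,b}  FIRST[B]={a,b}  FIRST[C]={a,b}

Compute FOLLOW by fixpoint:
seed FOLLOW(S) with $
pass 1:
  S→S S: FOLLOW(S) ⊇ FIRST(S) = {a,b}; new: +{a,b}
  S→b A: FOLLOW(A) ⊇ FOLLOW(S) ⊇ {$,a,b}; new: +{$,a,b}
  FOLLOW(S)={$,a,b}  FOLLOW(A)={$,a,b}  FOLLOW(B)={}  FOLLOW(C)={}
pass 2:
  A→C: FOLLOW(C) ⊇ FOLLOW(A) ⊇ {$,a,b}; new: +{$,a,b}
  C→B: FOLLOW(B) ⊇ FOLLOW(C) ⊇ {$,a,b}; new: +{$,a,b}
  FOLLOW(S)={$,a,b}  FOLLOW(A)={$,a,b}  FOLLOW(B)={$,a,b}  FOLLOW(C)={$,a,b}
pass 3: done
  FOLLOW(S)={$,a,b}  FOLLOW(A)={$,a,b}  FOLLOW(B)={$,a,b}  FOLLOW(C)={$,a,b}

FOLLOW(S) = ["$", "a", "b"]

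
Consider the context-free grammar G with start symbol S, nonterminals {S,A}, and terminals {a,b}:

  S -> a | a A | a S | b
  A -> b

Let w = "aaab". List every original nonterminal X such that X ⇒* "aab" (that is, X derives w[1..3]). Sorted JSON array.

CNF form of G:
  S -> T0 A | T0 S | a | b
  A -> b
  T0 -> a

Fill CYK table bottom-up, restricted to cells inside w[1..3]:
  [1..1]={S,T0}  "a"  orig:{S}
  [2..2]={S,T0}  "a"  orig:{S}
  [3..3]={A,S}  "b"
  [1..2]={S}  "aa"
  [2..3]={S}  "ab"
  [1..3]={S}  "aab"

Original NTs in T[1,3] deriving "aab": ["S"]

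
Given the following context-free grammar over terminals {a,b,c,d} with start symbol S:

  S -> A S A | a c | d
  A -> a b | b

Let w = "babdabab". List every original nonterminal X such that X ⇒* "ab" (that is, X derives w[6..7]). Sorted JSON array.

Convert to CNF:
  S -> A X3 | T0 T2 | d
  A -> T0 T1 | b
  T0 -> a
  T1 -> b
  T2 -> c
  X3 -> S A

CYK table (by increasing span), restricted to cells inside w[6..7]:
  cell(6,6) a: {T0}  orig:{}
  cell(7,7) b: {A,T1}  orig:{A}
  cell(6,7) ab: {A}

Original NTs in T[6,7] deriving "ab": ["A"]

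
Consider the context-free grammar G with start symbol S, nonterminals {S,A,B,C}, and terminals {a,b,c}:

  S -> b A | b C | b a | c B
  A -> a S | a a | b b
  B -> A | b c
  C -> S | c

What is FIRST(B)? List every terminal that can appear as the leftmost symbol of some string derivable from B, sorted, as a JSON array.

FIRST sets, iterate to fixpoint:
pass 1:
  A via A→a S: +{a}
  A via A→b b: +{b}
  B via B→A: +{a,b}
  C via C→c: +{c}
  S via S→b A: +{b}
  S via S→c B: +{c}
  S: {b,c}  A: {a,b}  B: {a,b}  C: {c}
pass 2:
  C via C→S: +{b}
  S: {b,c}  A: {a,b}  B: {a,b}  C: {b,c}
pass 3: (no change)
  S: {b,c}  A: {a,b}  B: {a,b}  C: {b,c}

FIRST(B) = ["a", "b"]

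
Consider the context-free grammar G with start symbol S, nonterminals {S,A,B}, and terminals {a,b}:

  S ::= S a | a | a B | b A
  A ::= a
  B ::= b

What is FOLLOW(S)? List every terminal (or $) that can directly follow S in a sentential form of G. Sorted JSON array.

FIRST iteration:
round 1:
  A via A→a: +{a}
  B via B→b: +{b}
  S via S→a: +{a}
  S via S→b A: +{b}
  S: {a,b}  A: {a}  B: {b}
round 2: — fixpoint
  S: {a,b}  A: {a}  B: {b}

Compute FOLLOW by fixpoint:
seed FOLLOW(S) with $
iter 1:
  S→S a: FOLLOW(S) ⊇ FIRST(a) = {a}; new: +{a}
  S→a B: FOLLOW(B) ⊇ FOLLOW(S) ⊇ {$,a}; new: +{$,a}
  S→b A: FOLLOW(A) ⊇ FOLLOW(S) ⊇ {$,a}; new: +{$,a}
  FOLLOW[S]={$,a}  FOLLOW[A]={$,a}  FOLLOW[B]={$,a}
iter 2: (stable)
  FOLLOW[S]={$,a}  FOLLOW[A]={$,a}  FOLLOW[B]={$,a}

FOLLOW(S) = ["$", "a"]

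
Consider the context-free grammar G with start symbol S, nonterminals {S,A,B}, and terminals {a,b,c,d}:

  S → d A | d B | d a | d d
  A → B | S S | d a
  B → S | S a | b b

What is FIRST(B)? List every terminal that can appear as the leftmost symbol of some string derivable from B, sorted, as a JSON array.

FIRST iteration:
pass 1:
  A via A→d a: +{d}
  B via B→b b: +{b}
  S via S→d A: +{d}
  FIRST[S]={d}  FIRST[A]={d}  FIRST[B]={b}
pass 2:
  A via A→B: +{b}
  B via B→S: +{d}
  FIRST[S]={d}  FIRST[A]={b,d}  FIRST[B]={b,d}
pass 3: done
  FIRST[S]={d}  FIRST[A]={b,d}  FIRST[B]={b,d}

FIRST(B) = ["b", "d"]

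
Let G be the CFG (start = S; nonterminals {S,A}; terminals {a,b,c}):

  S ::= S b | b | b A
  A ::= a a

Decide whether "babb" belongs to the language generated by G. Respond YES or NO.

Convert to CNF:
  S -> S T1 | T1 A | b
  A -> T0 T0
  T0 -> a
  T1 -> b

CYK table (by increasing span):
  cell(0,0) b: {S,T1}  orig:{S}
  cell(1,1) a: {T0}  orig:{}
  cell(2,2) b: {S,T1}  orig:{S}
  cell(3,3) b: {S,T1}  orig:{S}
  cell(0,1) ba: ∅
  cell(1,2) ab: ∅
  cell(2,3) bb: {S}
  cell(0,2) bab: ∅
  cell(1,3) abb: ∅
  cell(0,3) babb: ∅

S ∉ T[0,3] ⇒ NO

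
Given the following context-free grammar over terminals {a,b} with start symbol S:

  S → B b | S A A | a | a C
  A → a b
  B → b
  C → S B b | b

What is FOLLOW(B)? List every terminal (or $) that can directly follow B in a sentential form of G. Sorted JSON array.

FIRST iteration:
round 1:
  A via A→a b: +{a}
  B via B→b: +{b}
  C via C→b: +{b}
  S via S→B b: +{b}
  S via S→a: +{a}
  FIRST(S)={a,b}  FIRST(A)={a}  FIRST(B)={b}  FIRST(C)={b}
round 2:
  C via C→S B b: +{a}
  FIRST(S)={a,b}  FIRST(A)={a}  FIRST(B)={b}  FIRST(C)={a,b}
round 3: (stable)
  FIRST(S)={a,b}  FIRST(A)={a}  FIRST(B)={b}  FIRST(C)={a,b}

FOLLOW sets:
seed FOLLOW(S) with $
round 1:
  C→S B b: FOLLOW(S) ⊇ FIRST(B) = {b}; new: +{b}
  C→S B b: FOLLOW(B) ⊇ FIRST(b) = {b}; new: +{b}
  S→S A A: FOLLOW(S) ⊇ FIRST(A) = {a}; new: +{a}
  S→S A A: FOLLOW(A) ⊇ FIRST(A) = {a}; new: +{a}
  S→S A A: FOLLOW(A) ⊇ FOLLOW(S) ⊇ {$,a,b}; new: +{$,b}
  S→a C: FOLLOW(C) ⊇ FOLLOW(S) ⊇ {$,a,b}; new: +{$,a,b}
  FOLLOW(S)={$,a,b}  FOLLOW(A)={$,a,b}  FOLLOW(B)={b}  FOLLOW(C)={$,a,b}
round 2: (no change)
  FOLLOW(S)={$,a,b}  FOLLOW(A)={$,a,b}  FOLLOW(B)={b}  FOLLOW(C)={$,a,b}

FOLLOW(B) = ["b"]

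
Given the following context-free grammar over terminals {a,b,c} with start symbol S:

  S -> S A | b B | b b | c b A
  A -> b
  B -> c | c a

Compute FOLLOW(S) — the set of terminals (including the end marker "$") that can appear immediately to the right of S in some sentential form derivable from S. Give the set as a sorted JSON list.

FIRST sets, iterate to fixpoint:
pass 1:
  A via A→b: +{b}
  B via B→c: +{c}
  S via S→b B: +{b}
  S via S→c b A: +{c}
  FIRST[S]={b,c}  FIRST[A]={b}  FIRST[B]={c}
pass 2: done
  FIRST[S]={b,c}  FIRST[A]={b}  FIRST[B]={c}

FOLLOW sets:
FOLLOW(S) := {$}
[1]
  S→S A: FOLLOW(S) ⊇ FIRST(A) = {b}; new: +{b}
  S→S A: FOLLOW(A) ⊇ FOLLOW(S) ⊇ {$,b}; new: +{$,b}
  S→b B: FOLLOW(B) ⊇ FOLLOW(S) ⊇ {$,b}; new: +{$,b}
  S: {$,b}  A: {$,b}  B: {$,b}
[2] (no change)
  S: {$,b}  A: {$,b}  B: {$,b}

FOLLOW(S) = ["$", "b"]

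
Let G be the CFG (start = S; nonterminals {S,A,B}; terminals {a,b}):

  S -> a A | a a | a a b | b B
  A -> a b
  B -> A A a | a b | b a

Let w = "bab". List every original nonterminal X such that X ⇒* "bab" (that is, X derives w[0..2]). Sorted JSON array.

CNF form of G:
  S -> T0 A | T0 T0 | T0 X3 | T1 B
  A -> T0 T1
  B -> A X2 | T0 T1 | T1 T0
  T0 -> a
  T1 -> b
  X2 -> A T0
  X3 -> T0 T1

CYK table (by increasing span), restricted to cells inside w[0..2]:
  [0..0]={T1}  "b"  orig:{}
  [1..1]={T0}  "a"  orig:{}
  [2..2]={T1}  "b"  orig:{}
  [0..1]={B}  "ba"
  [1..2]={A,B,X3}  "ab"  orig:{A,B}
  [0..2]={S}  "bab"

Original NTs in T[0,2] deriving "bab": ["S"]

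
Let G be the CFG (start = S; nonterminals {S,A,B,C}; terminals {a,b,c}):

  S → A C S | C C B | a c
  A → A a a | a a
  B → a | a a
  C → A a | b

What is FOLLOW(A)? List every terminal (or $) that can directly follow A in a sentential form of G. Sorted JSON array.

Compute FIRST by fixpoint:
pass 1:
  A via A→a a: +{a}
  B via B→a: +{a}
  C via C→A a: +{a}
  C via C→b: +{b}
  S via S→A C S: +{a}
  S via S→C C B: +{b}
  FIRST[S]={a,b}  FIRST[A]={a}  FIRST[B]={a}  FIRST[C]={a,b}
pass 2: (no change)
  FIRST[S]={a,b}  FIRST[A]={a}  FIRST[B]={a}  FIRST[C]={a,b}

FOLLOW sets:
seed FOLLOW(S) with $
pass 1:
  A→A a a: FOLLOW(A) ⊇ FIRST(a) = {a}; new: +{a}
  S→A C S: FOLLOW(A) ⊇ FIRST(C) = {a,b}; new: +{b}
  S→A C S: FOLLOW(C) ⊇ FIRST(S) = {a,b}; new: +{a,b}
  S→C C B: FOLLOW(B) ⊇ FOLLOW(S) ⊇ {$}; new: +{$}
  FOLLOW(S)={$}  FOLLOW(A)={a,b}  FOLLOW(B)={$}  FOLLOW(C)={a,b}
pass 2: (no change)
  FOLLOW(S)={$}  FOLLOW(A)={a,b}  FOLLOW(B)={$}  FOLLOW(C)={a,b}

FOLLOW(A) = ["a", "b"]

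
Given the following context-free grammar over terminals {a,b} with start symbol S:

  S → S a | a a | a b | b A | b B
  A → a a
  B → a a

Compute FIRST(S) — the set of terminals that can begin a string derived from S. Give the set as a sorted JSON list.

FIRST iteration:
[1]
  A via A→a a: +{a}
  B via B→a a: +{a}
  S via S→a a: +{a}
  S via S→b A: +{b}
  FIRST(S)={a,b}  FIRST(A)={a}  FIRST(B)={a}
[2] — fixpoint
  FIRST(S)={a,b}  FIRST(A)={a}  FIRST(B)={a}

FIRST(S) = ["a", "b"]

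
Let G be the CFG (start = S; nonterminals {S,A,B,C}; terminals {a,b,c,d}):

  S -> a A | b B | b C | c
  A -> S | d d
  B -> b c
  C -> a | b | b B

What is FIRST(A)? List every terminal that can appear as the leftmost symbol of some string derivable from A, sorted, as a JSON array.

Compute FIRST by fixpoint:
iter 1:
  A via A→d d: +{d}
  B via B→b c: +{b}
  C via C→a: +{a}
  C via C→b: +{b}
  S via S→a A: +{a}
  S via S→b B: +{b}
  S via S→c: +{c}
  S: {a,b,c}  A: {d}  B: {b}  C: {a,b}
iter 2:
  A via A→S: +{a,b,c}
  S: {a,b,c}  A: {a,b,c,d}  B: {b}  C: {a,b}
iter 3: (no change)
  S: {a,b,c}  A: {a,b,c,d}  B: {b}  C: {a,b}

FIRST(A) = ["a", "b", "c", "d"]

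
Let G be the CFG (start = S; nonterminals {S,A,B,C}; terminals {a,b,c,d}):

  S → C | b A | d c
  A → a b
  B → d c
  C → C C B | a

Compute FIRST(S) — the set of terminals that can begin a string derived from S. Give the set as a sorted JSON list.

FIRST iteration:
[1]
  A via A→a b: +{a}
  B via B→d c: +{d}
  C via C→a: +{a}
  S via S→C: +{a}
  S via S→b A: +{b}
  S via S→d c: +{d}
  FIRST[S]={a,b,d}  FIRST[A]={a}  FIRST[B]={d}  FIRST[C]={a}
[2] — fixpoint
  FIRST[S]={a,b,d}  FIRST[A]={a}  FIRST[B]={d}  FIRST[C]={a}

FIRST(S) = ["a", "b", "d"]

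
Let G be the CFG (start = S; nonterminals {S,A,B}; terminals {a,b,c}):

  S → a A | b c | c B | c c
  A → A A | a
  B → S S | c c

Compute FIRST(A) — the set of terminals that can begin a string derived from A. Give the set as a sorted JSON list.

Compute FIRST by fixpoint:
round 1:
  A via A→a: +{a}
  B via B→c c: +{c}
  S via S→a A: +{a}
  S via S→b c: +{b}
  S via S→c B: +{c}
  FIRST(S)={a,b,c}  FIRST(A)={a}  FIRST(B)={c}
round 2:
  B via B→S S: +{a,b}
  FIRST(S)={a,b,c}  FIRST(A)={a}  FIRST(B)={a,b,c}
round 3: (no change)
  FIRST(S)={a,b,c}  FIRST(A)={a}  FIRST(B)={a,b,c}

FIRST(A) = ["a"]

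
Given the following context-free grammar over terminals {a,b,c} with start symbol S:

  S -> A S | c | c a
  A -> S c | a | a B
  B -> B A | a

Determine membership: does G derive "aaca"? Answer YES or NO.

CNF form of G:
  S -> A S | T0 T1 | c
  A -> S T0 | T1 B | a
  B -> B A | a
  T0 -> c
  T1 -> a

Fill CYK table bottom-up:
  [0..0]={A,B,T1}  "a"  orig:{A,B}
  [1..1]={A,B,T1}  "a"  orig:{A,B}
  [2..2]={S,T0}  "c"  orig:{S}
  [3..3]={A,B,T1}  "a"  orig:{A,B}
  [0..1]={A,B}  "aa"
  [1..2]={S}  "ac"
  [2..3]={S}  "ca"
  [0..2]={S}  "aac"
  [1..3]={S}  "aca"
  [0..3]={S}  "aaca"

S ∈ T[0,3] ⇒ YES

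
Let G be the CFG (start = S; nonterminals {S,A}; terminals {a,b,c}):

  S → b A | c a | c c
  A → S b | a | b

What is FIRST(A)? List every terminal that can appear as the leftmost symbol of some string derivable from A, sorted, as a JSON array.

FIRST sets, iterate to fixpoint:
iter 1:
  A via A→a: +{a}
  A via A→b: +{b}
  S via S→b A: +{b}
  S via S→c a: +{c}
  S: {b,c}  A: {a,b}
iter 2:
  A via A→S b: +{c}
  S: {b,c}  A: {a,b,c}
iter 3: done
  S: {b,c}  A: {a,b,c}

FIRST(A) = ["a", "b", "c"]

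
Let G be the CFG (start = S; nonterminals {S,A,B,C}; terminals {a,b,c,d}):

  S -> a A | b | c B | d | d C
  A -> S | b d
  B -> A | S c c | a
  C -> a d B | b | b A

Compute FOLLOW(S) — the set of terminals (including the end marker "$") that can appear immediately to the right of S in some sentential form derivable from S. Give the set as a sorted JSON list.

FIRST iteration:
iter 1:
  A via A→b d: +{b}
  B via B→A: +{b}
  B via B→a: +{a}
  C via C→a d B: +{a}
  C via C→b: +{b}
  S via S→a A: +{a}
  S via S→b: +{b}
  S via S→c B: +{c}
  S via S→d: +{d}
  S: {a,b,c,d}  A: {b}  B: {a,b}  C: {a,b}
iter 2:
  A via A→S: +{a,c,d}
  B via B→A: +{c,d}
  S: {a,b,c,d}  A: {a,b,c,d}  B: {a,b,c,d}  C: {a,b}
iter 3: done
  S: {a,b,c,d}  A: {a,b,c,d}  B: {a,b,c,d}  C: {a,b}

FOLLOW iteration:
FOLLOW(S) := {$}
[1]
  B→S c c: FOLLOW(S) ⊇ FIRST(c) = {c}; new: +{c}
  S→a A: FOLLOW(A) ⊇ FOLLOW(S) ⊇ {$,c}; new: +{$,c}
  S→c B: FOLLOW(B) ⊇ FOLLOW(S) ⊇ {$,c}; new: +{$,c}
  S→d C: FOLLOW(C) ⊇ FOLLOW(S) ⊇ {$,c}; new: +{$,c}
  S: {$,c}  A: {$,c}  B: {$,c}  C: {$,c}
[2] (no change)
  S: {$,c}  A: {$,c}  B: {$,c}  C: {$,c}

FOLLOW(S) = ["$", "c"]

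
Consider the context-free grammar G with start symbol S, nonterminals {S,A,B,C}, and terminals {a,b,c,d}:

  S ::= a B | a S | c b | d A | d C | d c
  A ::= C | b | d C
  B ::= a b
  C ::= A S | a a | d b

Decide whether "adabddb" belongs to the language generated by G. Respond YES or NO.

CNF form of G:
  S -> T0 B | T0 S | T1 A | T1 C | T1 T3 | T3 T2
  A -> A S | T0 T0 | T1 C | T1 T2 | b
  B -> T0 T2
  C -> A S | T0 T0 | T1 T2
  T0 -> a
  T1 -> d
  T2 -> b
  T3 -> c

CYK fill:
  [0..0]={T0}  "a"  orig:{}
  [1..1]={T1}  "d"  orig:{}
  [2..2]={T0}  "a"  orig:{}
  [3..3]={A,T2}  "b"  orig:{A}
  [4..4]={T1}  "d"  orig:{}
  [5..5]={T1}  "d"  orig:{}
  [6..6]={A,T2}  "b"  orig:{A}
  [0..1]=∅  "ad"
  [1..2]=∅  "da"
  [2..3]={B}  "ab"
  [3..4]=∅  "bd"
  [4..5]=∅  "dd"
  [5..6]={A,C,S}  "db"
  [0..2]=∅  "ada"
  [1..3]=∅  "dab"
  [2..4]=∅  "abd"
  [3..5]=∅  "bdd"
  [4..6]={A,S}  "ddb"
  [0..3]=∅  "adab"
  [1..4]=∅  "dabd"
  [2..5]=∅  "abdd"
  [3..6]={A,C}  "bddb"
  [0..4]=∅  "adabd"
  [1..5]=∅  "dabdd"
  [2..6]=∅  "abddb"
  [0..5]=∅  "adabdd"
  [1..6]=∅  "dabddb"
  [0..6]=∅  "adabddb"

S ∉ T[0,6] ⇒ NO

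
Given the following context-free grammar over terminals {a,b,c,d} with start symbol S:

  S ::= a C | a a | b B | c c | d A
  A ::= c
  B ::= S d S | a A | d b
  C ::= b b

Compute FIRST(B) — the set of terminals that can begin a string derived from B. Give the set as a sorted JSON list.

Compute FIRST by fixpoint:
[1]
  A via A→c: +{c}
  B via B→a A: +{a}
  B via B→d b: +{d}
  C via C→b b: +{b}
  S via S→a C: +{a}
  S via S→b B: +{b}
  S via S→c c: +{c}
  S via S→d A: +{d}
  FIRST(S)={a,b,c,d}  FIRST(A)={c}  FIRST(B)={a,d}  FIRST(C)={b}
[2]
  B via B→S d S: +{b,c}
  FIRST(S)={a,b,c,d}  FIRST(A)={c}  FIRST(B)={a,b,c,d}  FIRST(C)={b}
[3] done
  FIRST(S)={a,b,c,d}  FIRST(A)={c}  FIRST(B)={a,b,c,d}  FIRST(C)={b}

FIRST(B) = ["a", "b", "c", "d"]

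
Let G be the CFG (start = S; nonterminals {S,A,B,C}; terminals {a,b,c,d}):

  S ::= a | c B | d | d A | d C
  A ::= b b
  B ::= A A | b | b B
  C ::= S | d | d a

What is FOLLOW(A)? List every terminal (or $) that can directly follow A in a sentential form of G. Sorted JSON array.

FIRST iteration:
[1]
  A via A→b b: +{b}
  B via B→A A: +{b}
  C via C→d: +{d}
  S via S→a: +{a}
  S via S→c B: +{c}
  S via S→d: +{d}
  S: {a,c,d}  A: {b}  B: {b}  C: {d}
[2]
  C via C→S: +{a,c}
  S: {a,c,d}  A: {b}  B: {b}  C: {a,c,d}
[3] done
  S: {a,c,d}  A: {b}  B: {b}  C: {a,c,d}

FOLLOW sets:
FOLLOW(S) := {$}
pass 1:
  B→A A: FOLLOW(A) ⊇ FIRST(A) = {b}; new: +{b}
  S→c B: FOLLOW(B) ⊇ FOLLOW(S) ⊇ {$}; new: +{$}
  S→d A: FOLLOW(A) ⊇ FOLLOW(S) ⊇ {$}; new: +{$}
  S→d C: FOLLOW(C) ⊇ FOLLOW(S) ⊇ {$}; new: +{$}
  FOLLOW[S]={$}  FOLLOW[A]={$,b}  FOLLOW[B]={$}  FOLLOW[C]={$}
pass 2: (stable)
  FOLLOW[S]={$}  FOLLOW[A]={$,b}  FOLLOW[B]={$}  FOLLOW[C]={$}

FOLLOW(A) = ["$", "b"]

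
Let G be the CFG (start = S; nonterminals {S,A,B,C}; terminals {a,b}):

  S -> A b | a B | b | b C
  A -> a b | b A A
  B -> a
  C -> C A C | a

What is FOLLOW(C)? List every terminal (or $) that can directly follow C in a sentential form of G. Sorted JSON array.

FIRST iteration:
[1]
  A via A→a b: +{a}
  A via A→b A A: +{b}
  B via B→a: +{a}
  C via C→a: +{a}
  S via S→A b: +{a,b}
  S: {a,b}  A: {a,b}  B: {a}  C: {a}
[2] — fixpoint
  S: {a,b}  A: {a,b}  B: {a}  C: {a}

Compute FOLLOW by fixpoint:
initialize: $ ∈ FOLLOW(S)
round 1:
  A→b A A: FOLLOW(A) ⊇ FIRST(A) = {a,b}; new: +{a,b}
  C→C A C: FOLLOW(C) ⊇ FIRST(A) = {a,b}; new: +{a,b}
  S→a B: FOLLOW(B) ⊇ FOLLOW(S) ⊇ {$}; new: +{$}
  S→b C: FOLLOW(C) ⊇ FOLLOW(S) ⊇ {$}; new: +{$}
  FOLLOW[S]={$}  FOLLOW[A]={a,b}  FOLLOW[B]={$}  FOLLOW[C]={$,a,b}
round 2: — fixpoint
  FOLLOW[S]={$}  FOLLOW[A]={a,b}  FOLLOW[B]={$}  FOLLOW[C]={$,a,b}

FOLLOW(C) = ["$", "a", "b"]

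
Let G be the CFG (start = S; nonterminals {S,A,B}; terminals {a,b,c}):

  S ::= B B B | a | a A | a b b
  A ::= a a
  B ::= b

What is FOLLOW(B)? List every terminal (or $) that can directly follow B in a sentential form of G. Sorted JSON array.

FIRST sets, iterate to fixpoint:
pass 1:
  A via A→a a: +{a}
  B via B→b: +{b}
  S via S→B B B: +{b}
  S via S→a: +{a}
  FIRST[S]={a,b}  FIRST[A]={a}  FIRST[B]={b}
pass 2: done
  FIRST[S]={a,b}  FIRST[A]={a}  FIRST[B]={b}

Compute FOLLOW by fixpoint:
initialize: $ ∈ FOLLOW(S)
[1]
  S→B B B: FOLLOW(B) ⊇ FIRST(B) = {b}; new: +{b}
  S→B B B: FOLLOW(B) ⊇ FOLLOW(S) ⊇ {$}; new: +{$}
  S→a A: FOLLOW(A) ⊇ FOLLOW(S) ⊇ {$}; new: +{$}
  S: {$}  A: {$}  B: {$,b}
[2] (stable)
  S: {$}  A: {$}  B: {$,b}

FOLLOW(B) = ["$", "b"]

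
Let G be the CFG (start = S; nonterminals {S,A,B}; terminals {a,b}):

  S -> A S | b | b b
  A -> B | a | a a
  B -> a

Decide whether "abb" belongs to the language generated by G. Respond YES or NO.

CNF form of G:
  S -> A S | T1 T1 | b
  A -> T0 T0 | a
  B -> a
  T0 -> a
  T1 -> b

CYK table (by increasing span):
  [0..0]={A,B,T0}  "a"  orig:{A,B}
  [1..1]={S,T1}  "b"  orig:{S}
  [2..2]={S,T1}  "b"  orig:{S}
  [0..1]={S}  "ab"
  [1..2]={S}  "bb"
  [0..2]={S}  "abb"

S ∈ T[0,2] ⇒ YES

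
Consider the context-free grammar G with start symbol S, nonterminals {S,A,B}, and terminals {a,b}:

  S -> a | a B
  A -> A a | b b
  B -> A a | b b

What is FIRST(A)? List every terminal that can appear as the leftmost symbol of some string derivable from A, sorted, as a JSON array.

Compute FIRST by fixpoint:
pass 1:
  A via A→b b: +{b}
  B via B→A a: +{b}
  S via S→a: +{a}
  S: {a}  A: {b}  B: {b}
pass 2: (stable)
  S: {a}  A: {b}  B: {b}

FIRST(A) = ["b"]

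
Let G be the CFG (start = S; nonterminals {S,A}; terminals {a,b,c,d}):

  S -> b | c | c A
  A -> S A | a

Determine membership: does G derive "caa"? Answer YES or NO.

Convert to CNF:
  S -> T0 A | b | c
  A -> S A | a
  T0 -> c

CYK fill:
  [0..0]={S,T0}  "c"  orig:{S}
  [1..1]={A}  "a"
  [2..2]={A}  "a"
  [0..1]={A,S}  "ca"
  [1..2]=∅  "aa"
  [0..2]={A}  "caa"

S ∉ T[0,2] ⇒ NO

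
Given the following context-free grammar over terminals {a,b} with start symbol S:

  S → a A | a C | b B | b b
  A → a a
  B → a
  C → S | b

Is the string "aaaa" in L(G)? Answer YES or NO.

Convert to CNF:
  S -> T0 A | T0 C | T1 B | T1 T1
  A -> T0 T0
  B -> a
  C -> T0 A | T0 C | T1 B | T1 T1 | b
  T0 -> a
  T1 -> b

CYK fill:
  T[0,0] 'a' = {B,T0}  orig:{B}
  T[1,1] 'a' = {B,T0}  orig:{B}
  T[2,2] 'a' = {B,T0}  orig:{B}
  T[3,3] 'a' = {B,T0}  orig:{B}
  T[0,1] 'aa' = {A}
  T[1,2] 'aa' = {A}
  T[2,3] 'aa' = {A}
  T[0,2] 'aaa' = {C,S}
  T[1,3] 'aaa' = {C,S}
  T[0,3] 'aaaa' = {C,S}

S ∈ T[0,3] ⇒ YES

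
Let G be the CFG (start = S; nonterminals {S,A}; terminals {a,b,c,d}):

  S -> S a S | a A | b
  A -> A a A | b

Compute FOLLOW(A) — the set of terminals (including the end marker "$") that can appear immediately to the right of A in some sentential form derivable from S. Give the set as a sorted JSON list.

FIRST iteration:
pass 1:
  A via A→b: +{b}
  S via S→a A: +{a}
  S via S→b: +{b}
  FIRST(S)={a,b}  FIRST(A)={b}
pass 2: — fixpoint
  FIRST(S)={a,b}  FIRST(A)={b}

FOLLOW sets:
seed FOLLOW(S) with $
pass 1:
  A→A a A: FOLLOW(A) ⊇ FIRST(a) = {a}; new: +{a}
  S→S a S: FOLLOW(S) ⊇ FIRST(a) = {a}; new: +{a}
  S→a A: FOLLOW(A) ⊇ FOLLOW(S) ⊇ {$,a}; new: +{$}
  S: {$,a}  A: {$,a}
pass 2: — fixpoint
  S: {$,a}  A: {$,a}

FOLLOW(A) = ["$", "a"]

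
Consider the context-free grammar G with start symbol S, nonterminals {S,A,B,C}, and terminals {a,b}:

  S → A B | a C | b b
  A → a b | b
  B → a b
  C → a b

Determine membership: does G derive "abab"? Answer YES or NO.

CNF form of G:
  S -> A B | T0 C | T1 T1
  A -> T0 T1 | b
  B -> T0 T1
  C -> T0 T1
  T0 -> a
  T1 -> b

CYK table (by increasing span):
  cell(0,0) a: {T0}  orig:{}
  cell(1,1) b: {A,T1}  orig:{A}
  cell(2,2) a: {T0}  orig:{}
  cell(3,3) b: {A,T1}  orig:{A}
  cell(0,1) ab: {A,B,C}
  cell(1,2) ba: ∅
  cell(2,3) ab: {A,B,C}
  cell(0,2) aba: ∅
  cell(1,3) bab: {S}
  cell(0,3) abab: {S}

S ∈ T[0,3] ⇒ YES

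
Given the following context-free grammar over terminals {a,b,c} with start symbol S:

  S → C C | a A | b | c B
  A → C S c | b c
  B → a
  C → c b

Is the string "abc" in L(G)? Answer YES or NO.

Convert to CNF:
  S -> C C | T0 B | T2 A | b
  A -> C X3 | T1 T0
  B -> a
  C -> T0 T1
  T0 -> c
  T1 -> b
  T2 -> a
  X3 -> S T0

CYK table (by increasing span):
  [0..0]={B,T2}  "a"  orig:{B}
  [1..1]={S,T1}  "b"  orig:{S}
  [2..2]={T0}  "c"  orig:{}
  [0..1]=∅  "ab"
  [1..2]={A,X3}  "bc"  orig:{A}
  [0..2]={S}  "abc"

S ∈ T[0,2] ⇒ YES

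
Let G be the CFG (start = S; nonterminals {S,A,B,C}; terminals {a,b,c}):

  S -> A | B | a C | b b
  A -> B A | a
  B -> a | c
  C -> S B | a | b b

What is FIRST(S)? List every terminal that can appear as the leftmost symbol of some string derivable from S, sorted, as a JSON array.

FIRST iteration:
pass 1:
  A via A→a: +{a}
  B via B→a: +{a}
  B via B→c: +{c}
  C via C→a: +{a}
  C via C→b b: +{b}
  S via S→A: +{a}
  S via S→B: +{c}
  S via S→b b: +{b}
  S: {a,b,c}  A: {a}  B: {a,c}  C: {a,b}
pass 2:
  A via A→B A: +{c}
  C via C→S B: +{c}
  S: {a,b,c}  A: {a,c}  B: {a,c}  C: {a,b,c}
pass 3: (no change)
  S: {a,b,c}  A: {a,c}  B: {a,c}  C: {a,b,c}

FIRST(S) = ["a", "b", "c"]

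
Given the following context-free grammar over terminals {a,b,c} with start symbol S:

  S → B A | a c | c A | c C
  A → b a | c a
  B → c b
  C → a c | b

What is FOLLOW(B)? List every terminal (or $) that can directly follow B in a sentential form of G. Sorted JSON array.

FIRST iteration:
round 1:
  A via A→b a: +{b}
  A via A→c a: +{c}
  B via B→c b: +{c}
  C via C→a c: +{a}
  C via C→b: +{b}
  S via S→B A: +{c}
  S via S→a c: +{a}
  FIRST[S]={a,c}  FIRST[A]={b,c}  FIRST[B]={c}  FIRST[C]={a,b}
round 2: — fixpoint
  FIRST[S]={a,c}  FIRST[A]={b,c}  FIRST[B]={c}  FIRST[C]={a,b}

Compute FOLLOW by fixpoint:
FOLLOW(S) := {$}
round 1:
  S→B A: FOLLOW(B) ⊇ FIRST(A) = {b,c}; new: +{b,c}
  S→B A: FOLLOW(A) ⊇ FOLLOW(S) ⊇ {$}; new: +{$}
  S→c C: FOLLOW(C) ⊇ FOLLOW(S) ⊇ {$}; new: +{$}
  FOLLOW(S)={$}  FOLLOW(A)={$}  FOLLOW(B)={b,c}  FOLLOW(C)={$}
round 2: (stable)
  FOLLOW(S)={$}  FOLLOW(A)={$}  FOLLOW(B)={b,c}  FOLLOW(C)={$}

FOLLOW(B) = ["b", "c"]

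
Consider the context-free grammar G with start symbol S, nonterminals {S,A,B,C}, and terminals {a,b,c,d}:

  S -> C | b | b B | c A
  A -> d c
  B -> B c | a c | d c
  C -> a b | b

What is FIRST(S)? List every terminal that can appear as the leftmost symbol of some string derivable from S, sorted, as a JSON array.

FIRST sets, iterate to fixpoint:
round 1:
  A via A→d c: +{d}
  B via B→a c: +{a}
  B via B→d c: +{d}
  C via C→a b: +{a}
  C via C→b: +{b}
  S via S→C: +{a,b}
  S via S→c A: +{c}
  FIRST[S]={a,b,c}  FIRST[A]={d}  FIRST[B]={a,d}  FIRST[C]={a,b}
round 2: (stable)
  FIRST[S]={a,b,c}  FIRST[A]={d}  FIRST[B]={a,d}  FIRST[C]={a,b}

FIRST(S) = ["a", "b", "c"]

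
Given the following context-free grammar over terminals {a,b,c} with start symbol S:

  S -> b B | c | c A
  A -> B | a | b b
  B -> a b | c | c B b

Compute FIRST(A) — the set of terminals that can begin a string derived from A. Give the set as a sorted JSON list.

FIRST sets, iterate to fixpoint:
iter 1:
  A via A→a: +{a}
  A via A→b b: +{b}
  B via B→a b: +{a}
  B via B→c: +{c}
  S via S→b B: +{b}
  S via S→c: +{c}
  S: {b,c}  A: {a,b}  B: {a,c}
iter 2:
  A via A→B: +{c}
  S: {b,c}  A: {a,b,c}  B: {a,c}
iter 3: (stable)
  S: {b,c}  A: {a,b,c}  B: {a,c}

FIRST(A) = ["a", "b", "c"]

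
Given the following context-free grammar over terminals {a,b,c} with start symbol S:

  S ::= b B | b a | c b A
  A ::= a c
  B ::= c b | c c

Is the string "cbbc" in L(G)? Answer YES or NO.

CNF form of G:
  S -> T1 X3 | T2 B | T2 T0
  A -> T0 T1
  B -> T1 T1 | T1 T2
  T0 -> a
  T1 -> c
  T2 -> b
  X3 -> T2 A

CYK table (by increasing span):
  T[0,0] 'c' = {T1}  orig:{}
  T[1,1] 'b' = {T2}  orig:{}
  T[2,2] 'b' = {T2}  orig:{}
  T[3,3] 'c' = {T1}  orig:{}
  T[0,1] 'cb' = {B}
  T[1,2] 'bb' = ∅
  T[2,3] 'bc' = ∅
  T[0,2] 'cbb' = ∅
  T[1,3] 'bbc' = ∅
  T[0,3] 'cbbc' = ∅

S ∉ T[0,3] ⇒ NO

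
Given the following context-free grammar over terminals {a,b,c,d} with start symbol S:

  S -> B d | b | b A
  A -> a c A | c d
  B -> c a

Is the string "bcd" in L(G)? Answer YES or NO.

Convert to CNF:
  S -> B T2 | T3 A | b
  A -> T0 X4 | T1 T2
  B -> T1 T0
  T0 -> a
  T1 -> c
  T2 -> d
  T3 -> b
  X4 -> T1 A

CYK table (by increasing span):
  cell(0,0) b: {S,T3}  orig:{S}
  cell(1,1) c: {T1}  orig:{}
  cell(2,2) d: {T2}  orig:{}
  cell(0,1) bc: ∅
  cell(1,2) cd: {A}
  cell(0,2) bcd: {S}

S ∈ T[0,2] ⇒ YES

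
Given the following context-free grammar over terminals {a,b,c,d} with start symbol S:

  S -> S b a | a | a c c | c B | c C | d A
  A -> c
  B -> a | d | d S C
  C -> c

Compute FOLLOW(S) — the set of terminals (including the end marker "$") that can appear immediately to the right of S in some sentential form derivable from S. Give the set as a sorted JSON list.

FIRST sets, iterate to fixpoint:
round 1:
  A via A→c: +{c}
  B via B→a: +{a}
  B via B→d: +{d}
  C via C→c: +{c}
  S via S→a: +{a}
  S via S→c B: +{c}
  S via S→d A: +{d}
  FIRST[S]={a,c,d}  FIRST[A]={c}  FIRST[B]={a,d}  FIRST[C]={c}
round 2: (stable)
  FIRST[S]={a,c,d}  FIRST[A]={c}  FIRST[B]={a,d}  FIRST[C]={c}

FOLLOW iteration:
seed FOLLOW(S) with $
[1]
  B→d S C: FOLLOW(S) ⊇ FIRST(C) = {c}; new: +{c}
  S→S b a: FOLLOW(S) ⊇ FIRST(b) = {b}; new: +{b}
  S→c B: FOLLOW(B) ⊇ FOLLOW(S) ⊇ {$,b,c}; new: +{$,b,c}
  S→c C: FOLLOW(C) ⊇ FOLLOW(S) ⊇ {$,b,c}; new: +{$,b,c}
  S→d A: FOLLOW(A) ⊇ FOLLOW(S) ⊇ {$,b,c}; new: +{$,b,c}
  FOLLOW[S]={$,b,c}  FOLLOW[A]={$,b,c}  FOLLOW[B]={$,b,c}  FOLLOW[C]={$,b,c}
[2] done
  FOLLOW[S]={$,b,c}  FOLLOW[A]={$,b,c}  FOLLOW[B]={$,b,c}  FOLLOW[C]={$,b,c}

FOLLOW(S) = ["$", "b", "c"]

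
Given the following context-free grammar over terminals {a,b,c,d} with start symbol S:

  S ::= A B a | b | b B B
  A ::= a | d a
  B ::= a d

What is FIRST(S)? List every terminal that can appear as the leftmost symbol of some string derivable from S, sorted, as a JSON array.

FIRST iteration:
pass 1:
  A via A→a: +{a}
  A via A→d a: +{d}
  B via B→a d: +{a}
  S via S→A B a: +{a,d}
  S via S→b: +{b}
  FIRST(S)={a,b,d}  FIRST(A)={a,d}  FIRST(B)={a}
pass 2: done
  FIRST(S)={a,b,d}  FIRST(A)={a,d}  FIRST(B)={a}

FIRST(S) = ["a", "b", "d"]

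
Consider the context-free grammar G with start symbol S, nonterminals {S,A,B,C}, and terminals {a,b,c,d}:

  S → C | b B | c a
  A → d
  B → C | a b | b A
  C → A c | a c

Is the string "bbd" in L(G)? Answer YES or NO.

Convert to CNF:
  S -> A T0 | T0 T1 | T1 T0 | T2 B
  A -> d
  B -> A T0 | T1 T0 | T1 T2 | T2 A
  C -> A T0 | T1 T0
  T0 -> c
  T1 -> a
  T2 -> b

Fill CYK table bottom-up:
  T[0,0] 'b' = {T2}  orig:{}
  T[1,1] 'b' = {T2}  orig:{}
  T[2,2] 'd' = {A}
  T[0,1] 'bb' = ∅
  T[1,2] 'bd' = {B}
  T[0,2] 'bbd' = {S}

S ∈ T[0,2] ⇒ YES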